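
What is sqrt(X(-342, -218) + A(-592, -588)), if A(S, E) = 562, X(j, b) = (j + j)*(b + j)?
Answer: sqrt(383602) ≈ 619.36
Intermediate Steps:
X(j, b) = 2*j*(b + j) (X(j, b) = (2*j)*(b + j) = 2*j*(b + j))
sqrt(X(-342, -218) + A(-592, -588)) = sqrt(2*(-342)*(-218 - 342) + 562) = sqrt(2*(-342)*(-560) + 562) = sqrt(383040 + 562) = sqrt(383602)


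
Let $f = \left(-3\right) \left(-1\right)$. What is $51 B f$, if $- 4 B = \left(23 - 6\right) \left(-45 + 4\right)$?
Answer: $\frac{106641}{4} \approx 26660.0$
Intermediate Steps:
$f = 3$
$B = \frac{697}{4}$ ($B = - \frac{\left(23 - 6\right) \left(-45 + 4\right)}{4} = - \frac{17 \left(-41\right)}{4} = \left(- \frac{1}{4}\right) \left(-697\right) = \frac{697}{4} \approx 174.25$)
$51 B f = 51 \cdot \frac{697}{4} \cdot 3 = \frac{35547}{4} \cdot 3 = \frac{106641}{4}$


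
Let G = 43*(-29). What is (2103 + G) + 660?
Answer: 1516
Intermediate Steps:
G = -1247
(2103 + G) + 660 = (2103 - 1247) + 660 = 856 + 660 = 1516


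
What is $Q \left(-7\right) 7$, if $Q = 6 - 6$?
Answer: $0$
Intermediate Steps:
$Q = 0$
$Q \left(-7\right) 7 = 0 \left(-7\right) 7 = 0 \cdot 7 = 0$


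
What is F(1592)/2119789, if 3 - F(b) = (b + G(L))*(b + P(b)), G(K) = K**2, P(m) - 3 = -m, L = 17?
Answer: -5640/2119789 ≈ -0.0026606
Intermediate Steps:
P(m) = 3 - m
F(b) = -864 - 3*b (F(b) = 3 - (b + 17**2)*(b + (3 - b)) = 3 - (b + 289)*3 = 3 - (289 + b)*3 = 3 - (867 + 3*b) = 3 + (-867 - 3*b) = -864 - 3*b)
F(1592)/2119789 = (-864 - 3*1592)/2119789 = (-864 - 4776)*(1/2119789) = -5640*1/2119789 = -5640/2119789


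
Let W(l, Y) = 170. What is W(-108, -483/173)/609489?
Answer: 170/609489 ≈ 0.00027892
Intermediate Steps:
W(-108, -483/173)/609489 = 170/609489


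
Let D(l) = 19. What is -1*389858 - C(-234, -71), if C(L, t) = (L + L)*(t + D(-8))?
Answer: -414194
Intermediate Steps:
C(L, t) = 2*L*(19 + t) (C(L, t) = (L + L)*(t + 19) = (2*L)*(19 + t) = 2*L*(19 + t))
-1*389858 - C(-234, -71) = -1*389858 - 2*(-234)*(19 - 71) = -389858 - 2*(-234)*(-52) = -389858 - 1*24336 = -389858 - 24336 = -414194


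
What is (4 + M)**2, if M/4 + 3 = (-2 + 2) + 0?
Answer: 64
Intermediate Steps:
M = -12 (M = -12 + 4*((-2 + 2) + 0) = -12 + 4*(0 + 0) = -12 + 4*0 = -12 + 0 = -12)
(4 + M)**2 = (4 - 12)**2 = (-8)**2 = 64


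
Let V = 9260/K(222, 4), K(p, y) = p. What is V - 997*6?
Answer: -659372/111 ≈ -5940.3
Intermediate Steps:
V = 4630/111 (V = 9260/222 = 9260*(1/222) = 4630/111 ≈ 41.712)
V - 997*6 = 4630/111 - 997*6 = 4630/111 - 1*5982 = 4630/111 - 5982 = -659372/111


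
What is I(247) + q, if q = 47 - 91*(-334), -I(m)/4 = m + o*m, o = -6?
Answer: 35381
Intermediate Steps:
I(m) = 20*m (I(m) = -4*(m - 6*m) = -(-20)*m = 20*m)
q = 30441 (q = 47 + 30394 = 30441)
I(247) + q = 20*247 + 30441 = 4940 + 30441 = 35381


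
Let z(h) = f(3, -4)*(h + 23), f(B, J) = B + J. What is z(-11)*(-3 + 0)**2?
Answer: -108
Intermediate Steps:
z(h) = -23 - h (z(h) = (3 - 4)*(h + 23) = -(23 + h) = -23 - h)
z(-11)*(-3 + 0)**2 = (-23 - 1*(-11))*(-3 + 0)**2 = (-23 + 11)*(-3)**2 = -12*9 = -108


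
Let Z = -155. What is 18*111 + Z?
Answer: 1843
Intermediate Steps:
18*111 + Z = 18*111 - 155 = 1998 - 155 = 1843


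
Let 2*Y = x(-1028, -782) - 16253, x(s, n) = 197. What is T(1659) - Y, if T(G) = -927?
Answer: 7101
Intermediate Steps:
Y = -8028 (Y = (197 - 16253)/2 = (1/2)*(-16056) = -8028)
T(1659) - Y = -927 - 1*(-8028) = -927 + 8028 = 7101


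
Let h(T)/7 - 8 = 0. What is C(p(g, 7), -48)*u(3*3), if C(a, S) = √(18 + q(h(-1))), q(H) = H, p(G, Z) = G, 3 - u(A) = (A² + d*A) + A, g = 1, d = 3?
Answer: -114*√74 ≈ -980.67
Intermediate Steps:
u(A) = 3 - A² - 4*A (u(A) = 3 - ((A² + 3*A) + A) = 3 - (A² + 4*A) = 3 + (-A² - 4*A) = 3 - A² - 4*A)
h(T) = 56 (h(T) = 56 + 7*0 = 56 + 0 = 56)
C(a, S) = √74 (C(a, S) = √(18 + 56) = √74)
C(p(g, 7), -48)*u(3*3) = √74*(3 - (3*3)² - 12*3) = √74*(3 - 1*9² - 4*9) = √74*(3 - 1*81 - 36) = √74*(3 - 81 - 36) = √74*(-114) = -114*√74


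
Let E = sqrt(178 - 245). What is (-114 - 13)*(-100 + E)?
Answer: 12700 - 127*I*sqrt(67) ≈ 12700.0 - 1039.5*I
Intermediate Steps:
E = I*sqrt(67) (E = sqrt(-67) = I*sqrt(67) ≈ 8.1853*I)
(-114 - 13)*(-100 + E) = (-114 - 13)*(-100 + I*sqrt(67)) = -127*(-100 + I*sqrt(67)) = 12700 - 127*I*sqrt(67)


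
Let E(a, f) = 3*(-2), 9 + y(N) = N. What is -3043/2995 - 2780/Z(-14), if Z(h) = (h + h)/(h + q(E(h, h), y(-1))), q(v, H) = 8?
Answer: -12510451/20965 ≈ -596.73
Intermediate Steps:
y(N) = -9 + N
E(a, f) = -6
Z(h) = 2*h/(8 + h) (Z(h) = (h + h)/(h + 8) = (2*h)/(8 + h) = 2*h/(8 + h))
-3043/2995 - 2780/Z(-14) = -3043/2995 - 2780/(2*(-14)/(8 - 14)) = -3043*1/2995 - 2780/(2*(-14)/(-6)) = -3043/2995 - 2780/(2*(-14)*(-⅙)) = -3043/2995 - 2780/14/3 = -3043/2995 - 2780*3/14 = -3043/2995 - 4170/7 = -12510451/20965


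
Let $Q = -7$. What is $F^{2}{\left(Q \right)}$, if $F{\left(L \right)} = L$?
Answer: $49$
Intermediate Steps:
$F^{2}{\left(Q \right)} = \left(-7\right)^{2} = 49$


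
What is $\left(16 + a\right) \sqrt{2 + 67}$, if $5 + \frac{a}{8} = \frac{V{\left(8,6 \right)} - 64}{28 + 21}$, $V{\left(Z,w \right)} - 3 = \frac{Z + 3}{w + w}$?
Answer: $- \frac{710 \sqrt{69}}{21} \approx -280.84$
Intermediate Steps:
$V{\left(Z,w \right)} = 3 + \frac{3 + Z}{2 w}$ ($V{\left(Z,w \right)} = 3 + \frac{Z + 3}{w + w} = 3 + \frac{3 + Z}{2 w}$)
$a = - \frac{1046}{21}$ ($a = -40 + 8 \frac{\frac{3 + 8 + 6 \cdot 6}{2 \cdot 6} - 64}{28 + 21} = -40 + 8 \frac{\frac{1}{2} \cdot \frac{1}{6} \left(3 + 8 + 36\right) - 64}{49} = -40 + 8 \left(\frac{1}{2} \cdot \frac{1}{6} \cdot 47 - 64\right) \frac{1}{49} = -40 + 8 \left(\frac{47}{12} - 64\right) \frac{1}{49} = -40 + 8 \left(\left(- \frac{721}{12}\right) \frac{1}{49}\right) = -40 + 8 \left(- \frac{103}{84}\right) = -40 - \frac{206}{21} = - \frac{1046}{21} \approx -49.81$)
$\left(16 + a\right) \sqrt{2 + 67} = \left(16 - \frac{1046}{21}\right) \sqrt{2 + 67} = - \frac{710 \sqrt{69}}{21}$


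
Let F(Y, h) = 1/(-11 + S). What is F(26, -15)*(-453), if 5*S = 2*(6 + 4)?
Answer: 453/7 ≈ 64.714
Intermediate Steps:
S = 4 (S = (2*(6 + 4))/5 = (2*10)/5 = (⅕)*20 = 4)
F(Y, h) = -⅐ (F(Y, h) = 1/(-11 + 4) = 1/(-7) = -⅐)
F(26, -15)*(-453) = -⅐*(-453) = 453/7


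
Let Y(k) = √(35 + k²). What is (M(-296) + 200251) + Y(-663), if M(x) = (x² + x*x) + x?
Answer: 375187 + 2*√109901 ≈ 3.7585e+5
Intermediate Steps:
M(x) = x + 2*x² (M(x) = (x² + x²) + x = 2*x² + x = x + 2*x²)
(M(-296) + 200251) + Y(-663) = (-296*(1 + 2*(-296)) + 200251) + √(35 + (-663)²) = (-296*(1 - 592) + 200251) + √(35 + 439569) = (-296*(-591) + 200251) + √439604 = (174936 + 200251) + 2*√109901 = 375187 + 2*√109901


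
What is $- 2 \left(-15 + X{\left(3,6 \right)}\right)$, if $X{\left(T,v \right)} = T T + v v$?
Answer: $-60$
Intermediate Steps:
$X{\left(T,v \right)} = T^{2} + v^{2}$
$- 2 \left(-15 + X{\left(3,6 \right)}\right) = - 2 \left(-15 + \left(3^{2} + 6^{2}\right)\right) = - 2 \left(-15 + \left(9 + 36\right)\right) = - 2 \left(-15 + 45\right) = \left(-2\right) 30 = -60$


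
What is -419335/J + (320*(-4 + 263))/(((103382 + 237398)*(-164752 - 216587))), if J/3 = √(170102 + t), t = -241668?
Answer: -592/928233603 + 419335*I*√71566/214698 ≈ -6.3777e-7 + 522.5*I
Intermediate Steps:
J = 3*I*√71566 (J = 3*√(170102 - 241668) = 3*√(-71566) = 3*(I*√71566) = 3*I*√71566 ≈ 802.55*I)
-419335/J + (320*(-4 + 263))/(((103382 + 237398)*(-164752 - 216587))) = -419335*(-I*√71566/214698) + (320*(-4 + 263))/(((103382 + 237398)*(-164752 - 216587))) = -(-419335)*I*√71566/214698 + (320*259)/((340780*(-381339))) = 419335*I*√71566/214698 + 82880/(-129952704420) = 419335*I*√71566/214698 + 82880*(-1/129952704420) = 419335*I*√71566/214698 - 592/928233603 = -592/928233603 + 419335*I*√71566/214698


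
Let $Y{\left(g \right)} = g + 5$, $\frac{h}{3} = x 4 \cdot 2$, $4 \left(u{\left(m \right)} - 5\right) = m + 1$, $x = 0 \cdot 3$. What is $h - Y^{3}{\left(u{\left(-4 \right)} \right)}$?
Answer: $- \frac{50653}{64} \approx -791.45$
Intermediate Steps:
$x = 0$
$u{\left(m \right)} = \frac{21}{4} + \frac{m}{4}$ ($u{\left(m \right)} = 5 + \frac{m + 1}{4} = 5 + \frac{1 + m}{4} = 5 + \left(\frac{1}{4} + \frac{m}{4}\right) = \frac{21}{4} + \frac{m}{4}$)
$h = 0$ ($h = 3 \cdot 0 \cdot 4 \cdot 2 = 3 \cdot 0 \cdot 2 = 3 \cdot 0 = 0$)
$Y{\left(g \right)} = 5 + g$
$h - Y^{3}{\left(u{\left(-4 \right)} \right)} = 0 - \left(5 + \left(\frac{21}{4} + \frac{1}{4} \left(-4\right)\right)\right)^{3} = 0 - \left(5 + \left(\frac{21}{4} - 1\right)\right)^{3} = 0 - \left(5 + \frac{17}{4}\right)^{3} = 0 - \left(\frac{37}{4}\right)^{3} = 0 - \frac{50653}{64} = - \frac{50653}{64}$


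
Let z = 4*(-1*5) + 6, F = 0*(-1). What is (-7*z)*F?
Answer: 0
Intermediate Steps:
F = 0
z = -14 (z = 4*(-5) + 6 = -20 + 6 = -14)
(-7*z)*F = -7*(-14)*0 = 98*0 = 0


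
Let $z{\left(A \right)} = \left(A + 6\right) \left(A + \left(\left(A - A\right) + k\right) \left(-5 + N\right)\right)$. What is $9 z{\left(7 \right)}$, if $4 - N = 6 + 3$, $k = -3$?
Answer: $4329$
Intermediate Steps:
$N = -5$ ($N = 4 - \left(6 + 3\right) = 4 - 9 = -5$)
$z{\left(A \right)} = \left(6 + A\right) \left(30 + A\right)$ ($z{\left(A \right)} = \left(A + 6\right) \left(A + \left(\left(A - A\right) - 3\right) \left(-5 - 5\right)\right) = \left(6 + A\right) \left(A + \left(0 - 3\right) \left(-10\right)\right) = \left(6 + A\right) \left(A - -30\right) = \left(6 + A\right) \left(A + 30\right) = \left(6 + A\right) \left(30 + A\right)$)
$9 z{\left(7 \right)} = 9 \left(180 + 7^{2} + 36 \cdot 7\right) = 9 \left(180 + 49 + 252\right) = 9 \cdot 481 = 4329$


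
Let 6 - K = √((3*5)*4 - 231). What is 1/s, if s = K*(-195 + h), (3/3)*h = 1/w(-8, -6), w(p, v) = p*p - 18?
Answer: -4/26907 - 2*I*√19/26907 ≈ -0.00014866 - 0.000324*I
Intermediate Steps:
w(p, v) = -18 + p² (w(p, v) = p² - 18 = -18 + p²)
K = 6 - 3*I*√19 (K = 6 - √((3*5)*4 - 231) = 6 - √(15*4 - 231) = 6 - √(60 - 231) = 6 - √(-171) = 6 - 3*I*√19 ≈ 6.0 - 13.077*I)
h = 1/46 (h = 1/(-18 + (-8)²) = 1/(-18 + 64) = 1/46 ≈ 0.021739)
s = -26907/23 + 26907*I*√19/46 (s = (6 - 3*I*√19)*(-195 + 1/46) = (6 - 3*I*√19)*(-8969/46) = -26907/23 + 26907*I*√19/46 ≈ -1169.9 + 2549.7*I)
1/s = 1/(-26907/23 + 26907*I*√19/46)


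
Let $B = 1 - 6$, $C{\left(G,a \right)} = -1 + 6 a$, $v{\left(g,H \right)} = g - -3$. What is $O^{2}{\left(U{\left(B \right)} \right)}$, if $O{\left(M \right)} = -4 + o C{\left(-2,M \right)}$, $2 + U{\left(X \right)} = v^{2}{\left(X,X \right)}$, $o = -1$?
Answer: $225$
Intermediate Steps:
$v{\left(g,H \right)} = 3 + g$ ($v{\left(g,H \right)} = g + 3 = 3 + g$)
$B = -5$ ($B = 1 - 6 = -5$)
$U{\left(X \right)} = -2 + \left(3 + X\right)^{2}$
$O{\left(M \right)} = -3 - 6 M$ ($O{\left(M \right)} = -4 - \left(-1 + 6 M\right) = -3 - 6 M$)
$O^{2}{\left(U{\left(B \right)} \right)} = \left(-3 - 6 \left(-2 + \left(3 - 5\right)^{2}\right)\right)^{2} = \left(-3 - 6 \left(-2 + \left(-2\right)^{2}\right)\right)^{2} = \left(-3 - 6 \left(-2 + 4\right)\right)^{2} = \left(-3 - 12\right)^{2} = \left(-15\right)^{2} = 225$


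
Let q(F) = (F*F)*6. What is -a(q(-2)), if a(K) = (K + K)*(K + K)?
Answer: -2304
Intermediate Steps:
q(F) = 6*F**2 (q(F) = F**2*6 = 6*F**2)
a(K) = 4*K**2 (a(K) = (2*K)*(2*K) = 4*K**2)
-a(q(-2)) = -4*(6*(-2)**2)**2 = -4*(6*4)**2 = -4*24**2 = -4*576 = -1*2304 = -2304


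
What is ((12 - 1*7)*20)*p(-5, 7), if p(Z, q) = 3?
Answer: 300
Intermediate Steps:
((12 - 1*7)*20)*p(-5, 7) = ((12 - 1*7)*20)*3 = ((12 - 7)*20)*3 = (5*20)*3 = 100*3 = 300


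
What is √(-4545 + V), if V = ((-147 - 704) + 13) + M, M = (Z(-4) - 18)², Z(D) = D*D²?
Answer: 3*√149 ≈ 36.620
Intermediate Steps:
Z(D) = D³
M = 6724 (M = ((-4)³ - 18)² = (-64 - 18)² = (-82)² = 6724)
V = 5886 (V = ((-147 - 704) + 13) + 6724 = (-851 + 13) + 6724 = -838 + 6724 = 5886)
√(-4545 + V) = √(-4545 + 5886) = √1341 = 3*√149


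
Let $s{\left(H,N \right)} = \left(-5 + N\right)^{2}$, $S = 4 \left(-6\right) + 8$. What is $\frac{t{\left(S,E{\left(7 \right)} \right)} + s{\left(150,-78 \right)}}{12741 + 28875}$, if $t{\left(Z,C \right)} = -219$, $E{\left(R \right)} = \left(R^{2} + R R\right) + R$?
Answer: $\frac{3335}{20808} \approx 0.16027$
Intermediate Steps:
$S = -16$ ($S = -24 + 8 = -16$)
$E{\left(R \right)} = R + 2 R^{2}$ ($E{\left(R \right)} = \left(R^{2} + R^{2}\right) + R = 2 R^{2} + R = R + 2 R^{2}$)
$\frac{t{\left(S,E{\left(7 \right)} \right)} + s{\left(150,-78 \right)}}{12741 + 28875} = \frac{-219 + \left(-5 - 78\right)^{2}}{12741 + 28875} = \frac{-219 + \left(-83\right)^{2}}{41616} = \left(-219 + 6889\right) \frac{1}{41616} = 6670 \cdot \frac{1}{41616} = \frac{3335}{20808}$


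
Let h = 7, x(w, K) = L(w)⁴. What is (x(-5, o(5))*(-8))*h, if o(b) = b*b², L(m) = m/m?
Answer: -56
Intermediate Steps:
L(m) = 1
o(b) = b³
x(w, K) = 1 (x(w, K) = 1⁴ = 1)
(x(-5, o(5))*(-8))*h = (1*(-8))*7 = -8*7 = -56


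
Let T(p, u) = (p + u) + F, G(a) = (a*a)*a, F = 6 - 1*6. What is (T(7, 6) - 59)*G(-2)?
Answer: 368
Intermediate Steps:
F = 0 (F = 6 - 6 = 0)
G(a) = a**3 (G(a) = a**2*a = a**3)
T(p, u) = p + u (T(p, u) = (p + u) + 0 = p + u)
(T(7, 6) - 59)*G(-2) = ((7 + 6) - 59)*(-2)**3 = (13 - 59)*(-8) = -46*(-8) = 368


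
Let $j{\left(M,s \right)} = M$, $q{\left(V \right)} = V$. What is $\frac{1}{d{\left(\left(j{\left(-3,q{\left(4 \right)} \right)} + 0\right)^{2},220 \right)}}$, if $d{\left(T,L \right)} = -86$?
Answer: $- \frac{1}{86} \approx -0.011628$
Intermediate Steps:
$\frac{1}{d{\left(\left(j{\left(-3,q{\left(4 \right)} \right)} + 0\right)^{2},220 \right)}} = \frac{1}{-86} = - \frac{1}{86}$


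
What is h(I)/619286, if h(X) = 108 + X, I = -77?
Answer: 31/619286 ≈ 5.0058e-5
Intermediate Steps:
h(I)/619286 = (108 - 77)/619286 = 31*(1/619286) = 31/619286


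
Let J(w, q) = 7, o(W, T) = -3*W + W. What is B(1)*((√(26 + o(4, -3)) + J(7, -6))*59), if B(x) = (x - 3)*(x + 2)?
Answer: -2478 - 1062*√2 ≈ -3979.9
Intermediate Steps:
o(W, T) = -2*W
B(x) = (-3 + x)*(2 + x)
B(1)*((√(26 + o(4, -3)) + J(7, -6))*59) = (-6 + 1² - 1*1)*((√(26 - 2*4) + 7)*59) = (-6 + 1 - 1)*((√(26 - 8) + 7)*59) = -6*(√18 + 7)*59 = -6*(3*√2 + 7)*59 = -6*(7 + 3*√2)*59 = -6*(413 + 177*√2) = -2478 - 1062*√2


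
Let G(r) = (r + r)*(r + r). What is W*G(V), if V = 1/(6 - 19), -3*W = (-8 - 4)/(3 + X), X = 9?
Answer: 4/507 ≈ 0.0078895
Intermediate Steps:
W = ⅓ (W = -(-8 - 4)/(3*(3 + 9)) = -(-4)/12 = -⅓*(-1) = ⅓ ≈ 0.33333)
V = -1/13 (V = 1/(-13) = -1/13 ≈ -0.076923)
G(r) = 4*r² (G(r) = (2*r)*(2*r) = 4*r²)
W*G(V) = (4*(-1/13)²)/3 = (4*(1/169))/3 = (⅓)*(4/169) = 4/507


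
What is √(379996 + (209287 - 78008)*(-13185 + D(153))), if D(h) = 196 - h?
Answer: I*√1724888622 ≈ 41532.0*I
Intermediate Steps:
√(379996 + (209287 - 78008)*(-13185 + D(153))) = √(379996 + (209287 - 78008)*(-13185 + (196 - 1*153))) = √(379996 + 131279*(-13185 + (196 - 153))) = √(379996 + 131279*(-13185 + 43)) = √(379996 + 131279*(-13142)) = √(379996 - 1725268618) = √(-1724888622) = I*√1724888622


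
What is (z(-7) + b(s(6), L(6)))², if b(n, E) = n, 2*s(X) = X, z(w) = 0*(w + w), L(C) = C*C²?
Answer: 9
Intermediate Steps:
L(C) = C³
z(w) = 0 (z(w) = 0*(2*w) = 0)
s(X) = X/2
(z(-7) + b(s(6), L(6)))² = (0 + (½)*6)² = (0 + 3)² = 3² = 9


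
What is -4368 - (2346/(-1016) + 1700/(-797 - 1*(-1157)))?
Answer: -19981529/4572 ≈ -4370.4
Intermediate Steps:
-4368 - (2346/(-1016) + 1700/(-797 - 1*(-1157))) = -4368 - (2346*(-1/1016) + 1700/(-797 + 1157)) = -4368 - (-1173/508 + 1700/360) = -4368 - (-1173/508 + 1700*(1/360)) = -4368 - (-1173/508 + 85/18) = -4368 - 1*11033/4572 = -4368 - 11033/4572 = -19981529/4572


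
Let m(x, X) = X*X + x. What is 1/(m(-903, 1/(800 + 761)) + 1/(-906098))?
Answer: -2207908024658/1993740947796797 ≈ -0.0011074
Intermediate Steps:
m(x, X) = x + X² (m(x, X) = X² + x = x + X²)
1/(m(-903, 1/(800 + 761)) + 1/(-906098)) = 1/((-903 + (1/(800 + 761))²) + 1/(-906098)) = 1/((-903 + (1/1561)²) - 1/906098) = 1/((-903 + 1/2436721) - 1/906098) = 1/(-2200359062/2436721 - 1/906098) = 1/(-1993740947796797/2207908024658) = -2207908024658/1993740947796797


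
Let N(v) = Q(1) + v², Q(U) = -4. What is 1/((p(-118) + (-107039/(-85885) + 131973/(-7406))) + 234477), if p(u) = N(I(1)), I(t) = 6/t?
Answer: 636064310/149152263503519 ≈ 4.2645e-6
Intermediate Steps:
N(v) = -4 + v²
p(u) = 32 (p(u) = -4 + (6/1)² = -4 + (6*1)² = -4 + 6² = -4 + 36 = 32)
1/((p(-118) + (-107039/(-85885) + 131973/(-7406))) + 234477) = 1/((32 + (-107039/(-85885) + 131973/(-7406))) + 234477) = 1/((32 + (-107039*(-1/85885) + 131973*(-1/7406))) + 234477) = 1/((32 + (107039/85885 - 131973/7406)) + 234477) = 1/((32 - 10541770271/636064310) + 234477) = 1/(9812287649/636064310 + 234477) = 1/(149152263503519/636064310) = 636064310/149152263503519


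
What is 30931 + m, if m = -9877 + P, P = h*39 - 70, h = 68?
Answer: 23636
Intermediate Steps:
P = 2582 (P = 68*39 - 70 = 2652 - 70 = 2582)
m = -7295 (m = -9877 + 2582 = -7295)
30931 + m = 30931 - 7295 = 23636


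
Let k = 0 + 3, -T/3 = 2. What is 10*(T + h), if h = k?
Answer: -30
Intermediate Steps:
T = -6 (T = -3*2 = -6)
k = 3
h = 3
10*(T + h) = 10*(-6 + 3) = 10*(-3) = -30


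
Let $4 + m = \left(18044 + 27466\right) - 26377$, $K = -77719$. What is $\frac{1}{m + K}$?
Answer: $- \frac{1}{58590} \approx -1.7068 \cdot 10^{-5}$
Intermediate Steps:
$m = 19129$ ($m = -4 + \left(\left(18044 + 27466\right) - 26377\right) = -4 + \left(45510 - 26377\right) = -4 + 19133 = 19129$)
$\frac{1}{m + K} = \frac{1}{19129 - 77719} = \frac{1}{-58590} = - \frac{1}{58590}$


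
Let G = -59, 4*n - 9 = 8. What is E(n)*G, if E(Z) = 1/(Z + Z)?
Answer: -118/17 ≈ -6.9412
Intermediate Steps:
n = 17/4 (n = 9/4 + (¼)*8 = 9/4 + 2 = 17/4 ≈ 4.2500)
E(Z) = 1/(2*Z)
E(n)*G = (1/(2*(17/4)))*(-59) = ((½)*(4/17))*(-59) = (2/17)*(-59) = -118/17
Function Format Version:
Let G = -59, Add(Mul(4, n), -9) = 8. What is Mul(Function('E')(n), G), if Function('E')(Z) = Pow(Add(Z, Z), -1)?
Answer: Rational(-118, 17) ≈ -6.9412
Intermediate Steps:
n = Rational(17, 4) (n = Add(Rational(9, 4), Mul(Rational(1, 4), 8)) = Add(Rational(9, 4), 2) = Rational(17, 4) ≈ 4.2500)
Function('E')(Z) = Mul(Rational(1, 2), Pow(Z, -1)) (Function('E')(Z) = Pow(Mul(2, Z), -1) = Mul(Rational(1, 2), Pow(Z, -1)))
Mul(Function('E')(n), G) = Mul(Mul(Rational(1, 2), Pow(Rational(17, 4), -1)), -59) = Mul(Mul(Rational(1, 2), Rational(4, 17)), -59) = Mul(Rational(2, 17), -59) = Rational(-118, 17)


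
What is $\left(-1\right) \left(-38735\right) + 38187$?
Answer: $76922$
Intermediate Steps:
$\left(-1\right) \left(-38735\right) + 38187 = 38735 + 38187 = 76922$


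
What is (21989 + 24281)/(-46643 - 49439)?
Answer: -3305/6863 ≈ -0.48157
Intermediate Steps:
(21989 + 24281)/(-46643 - 49439) = 46270/(-96082) = 46270*(-1/96082) = -3305/6863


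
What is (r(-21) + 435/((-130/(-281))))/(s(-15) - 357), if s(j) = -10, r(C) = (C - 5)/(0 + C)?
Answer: -514063/200382 ≈ -2.5654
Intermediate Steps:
r(C) = (-5 + C)/C
(r(-21) + 435/((-130/(-281))))/(s(-15) - 357) = ((-5 - 21)/(-21) + 435/((-130/(-281))))/(-10 - 357) = (-1/21*(-26) + 435/((-130*(-1/281))))/(-367) = (26/21 + 435/(130/281))*(-1/367) = (26/21 + 435*(281/130))*(-1/367) = (26/21 + 24447/26)*(-1/367) = (514063/546)*(-1/367) = -514063/200382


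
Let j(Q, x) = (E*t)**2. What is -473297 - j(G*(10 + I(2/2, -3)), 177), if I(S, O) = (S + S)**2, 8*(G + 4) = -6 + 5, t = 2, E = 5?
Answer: -473397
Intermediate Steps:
G = -33/8 (G = -4 + (-6 + 5)/8 = -4 + (1/8)*(-1) = -4 - 1/8 = -33/8 ≈ -4.1250)
I(S, O) = 4*S**2 (I(S, O) = (2*S)**2 = 4*S**2)
j(Q, x) = 100 (j(Q, x) = (5*2)**2 = 10**2 = 100)
-473297 - j(G*(10 + I(2/2, -3)), 177) = -473297 - 1*100 = -473297 - 100 = -473397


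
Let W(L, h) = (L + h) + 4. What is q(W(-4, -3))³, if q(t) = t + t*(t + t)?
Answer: 3375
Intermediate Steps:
W(L, h) = 4 + L + h
q(t) = t + 2*t² (q(t) = t + t*(2*t) = t + 2*t²)
q(W(-4, -3))³ = ((4 - 4 - 3)*(1 + 2*(4 - 4 - 3)))³ = (-3*(1 + 2*(-3)))³ = (-3*(1 - 6))³ = (-3*(-5))³ = 15³ = 3375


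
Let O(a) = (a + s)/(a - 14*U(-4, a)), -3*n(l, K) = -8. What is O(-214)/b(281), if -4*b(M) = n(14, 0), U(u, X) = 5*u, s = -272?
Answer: 243/22 ≈ 11.045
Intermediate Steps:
n(l, K) = 8/3 (n(l, K) = -1/3*(-8) = 8/3)
b(M) = -2/3 (b(M) = -1/4*8/3 = -2/3)
O(a) = (-272 + a)/(280 + a) (O(a) = (a - 272)/(a - 70*(-4)) = (-272 + a)/(a - 14*(-20)) = (-272 + a)/(a + 280) = (-272 + a)/(280 + a))
O(-214)/b(281) = ((-272 - 214)/(280 - 214))/(-2/3) = (-486/66)*(-3/2) = ((1/66)*(-486))*(-3/2) = -81/11*(-3/2) = 243/22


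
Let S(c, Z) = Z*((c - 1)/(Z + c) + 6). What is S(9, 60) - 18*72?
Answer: -21368/23 ≈ -929.04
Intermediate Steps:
S(c, Z) = Z*(6 + (-1 + c)/(Z + c)) (S(c, Z) = Z*((-1 + c)/(Z + c) + 6) = Z*(6 + (-1 + c)/(Z + c)))
S(9, 60) - 18*72 = 60*(-1 + 6*60 + 7*9)/(60 + 9) - 18*72 = 60*(-1 + 360 + 63)/69 - 1296 = 60*(1/69)*422 - 1296 = 8440/23 - 1296 = -21368/23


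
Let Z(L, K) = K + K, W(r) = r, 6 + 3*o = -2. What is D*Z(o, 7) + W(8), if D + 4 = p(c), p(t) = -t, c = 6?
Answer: -132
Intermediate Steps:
o = -8/3 (o = -2 + (1/3)*(-2) = -2 - 2/3 = -8/3 ≈ -2.6667)
Z(L, K) = 2*K
D = -10 (D = -4 - 1*6 = -4 - 6 = -10)
D*Z(o, 7) + W(8) = -20*7 + 8 = -10*14 + 8 = -140 + 8 = -132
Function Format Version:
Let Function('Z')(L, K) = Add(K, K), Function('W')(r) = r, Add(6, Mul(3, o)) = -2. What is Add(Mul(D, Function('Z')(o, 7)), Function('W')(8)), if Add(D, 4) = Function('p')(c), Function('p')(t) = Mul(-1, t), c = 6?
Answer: -132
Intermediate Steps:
o = Rational(-8, 3) (o = Add(-2, Mul(Rational(1, 3), -2)) = Add(-2, Rational(-2, 3)) = Rational(-8, 3) ≈ -2.6667)
Function('Z')(L, K) = Mul(2, K)
D = -10 (D = Add(-4, Mul(-1, 6)) = Add(-4, -6) = -10)
Add(Mul(D, Function('Z')(o, 7)), Function('W')(8)) = Add(Mul(-10, Mul(2, 7)), 8) = Add(Mul(-10, 14), 8) = Add(-140, 8) = -132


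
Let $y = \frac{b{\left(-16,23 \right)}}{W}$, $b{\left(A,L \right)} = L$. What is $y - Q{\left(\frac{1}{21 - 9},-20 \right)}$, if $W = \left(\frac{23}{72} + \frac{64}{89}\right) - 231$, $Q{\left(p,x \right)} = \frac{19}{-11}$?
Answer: $\frac{2397913}{1473593} \approx 1.6273$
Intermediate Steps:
$Q{\left(p,x \right)} = - \frac{19}{11}$ ($Q{\left(p,x \right)} = 19 \left(- \frac{1}{11}\right) = - \frac{19}{11}$)
$W = - \frac{1473593}{6408}$ ($W = \left(23 \cdot \frac{1}{72} + 64 \cdot \frac{1}{89}\right) - 231 = \left(\frac{23}{72} + \frac{64}{89}\right) - 231 = \frac{6655}{6408} - 231 = - \frac{1473593}{6408} \approx -229.96$)
$y = - \frac{147384}{1473593}$ ($y = \frac{23}{- \frac{1473593}{6408}} = 23 \left(- \frac{6408}{1473593}\right) = - \frac{147384}{1473593} \approx -0.10002$)
$y - Q{\left(\frac{1}{21 - 9},-20 \right)} = - \frac{147384}{1473593} - - \frac{19}{11} = - \frac{147384}{1473593} + \frac{19}{11} = \frac{2397913}{1473593}$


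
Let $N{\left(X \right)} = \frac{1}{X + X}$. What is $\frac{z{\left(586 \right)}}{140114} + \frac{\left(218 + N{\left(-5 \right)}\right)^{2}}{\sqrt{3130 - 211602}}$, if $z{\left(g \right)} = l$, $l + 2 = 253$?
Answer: $\frac{251}{140114} - \frac{4748041 i \sqrt{52118}}{10423600} \approx 0.0017914 - 103.99 i$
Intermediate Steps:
$l = 251$ ($l = -2 + 253 = 251$)
$N{\left(X \right)} = \frac{1}{2 X}$
$z{\left(g \right)} = 251$
$\frac{z{\left(586 \right)}}{140114} + \frac{\left(218 + N{\left(-5 \right)}\right)^{2}}{\sqrt{3130 - 211602}} = \frac{251}{140114} + \frac{\left(218 + \frac{1}{2 \left(-5\right)}\right)^{2}}{\sqrt{3130 - 211602}} = 251 \cdot \frac{1}{140114} + \frac{\left(218 + \frac{1}{2} \left(- \frac{1}{5}\right)\right)^{2}}{\sqrt{-208472}} = \frac{251}{140114} + \frac{\left(218 - \frac{1}{10}\right)^{2}}{2 i \sqrt{52118}} = \frac{251}{140114} + \left(\frac{2179}{10}\right)^{2} \left(- \frac{i \sqrt{52118}}{104236}\right) = \frac{251}{140114} + \frac{4748041 \left(- \frac{i \sqrt{52118}}{104236}\right)}{100} = \frac{251}{140114} - \frac{4748041 i \sqrt{52118}}{10423600}$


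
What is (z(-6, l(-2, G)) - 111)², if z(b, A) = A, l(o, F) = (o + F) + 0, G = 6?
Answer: 11449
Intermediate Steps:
l(o, F) = F + o (l(o, F) = (F + o) + 0 = F + o)
(z(-6, l(-2, G)) - 111)² = ((6 - 2) - 111)² = (4 - 111)² = (-107)² = 11449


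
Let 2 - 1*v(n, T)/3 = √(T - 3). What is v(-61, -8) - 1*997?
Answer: -991 - 3*I*√11 ≈ -991.0 - 9.9499*I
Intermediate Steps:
v(n, T) = 6 - 3*√(-3 + T) (v(n, T) = 6 - 3*√(T - 3) = 6 - 3*√(-3 + T))
v(-61, -8) - 1*997 = (6 - 3*√(-3 - 8)) - 1*997 = (6 - 3*I*√11) - 997 = -991 - 3*I*√11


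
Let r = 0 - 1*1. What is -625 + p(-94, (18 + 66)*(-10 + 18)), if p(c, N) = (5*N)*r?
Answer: -3985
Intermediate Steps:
r = -1 (r = 0 - 1 = -1)
p(c, N) = -5*N (p(c, N) = (5*N)*(-1) = -5*N)
-625 + p(-94, (18 + 66)*(-10 + 18)) = -625 - 5*(18 + 66)*(-10 + 18) = -625 - 420*8 = -625 - 5*672 = -625 - 3360 = -3985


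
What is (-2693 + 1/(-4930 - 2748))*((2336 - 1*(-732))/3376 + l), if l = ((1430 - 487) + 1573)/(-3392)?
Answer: -617927811675/1373809184 ≈ -449.79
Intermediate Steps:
l = -629/848 (l = (943 + 1573)*(-1/3392) = 2516*(-1/3392) = -629/848 ≈ -0.74174)
(-2693 + 1/(-4930 - 2748))*((2336 - 1*(-732))/3376 + l) = (-2693 + 1/(-4930 - 2748))*((2336 - 1*(-732))/3376 - 629/848) = (-2693 + 1/(-7678))*((2336 + 732)*(1/3376) - 629/848) = (-2693 - 1/7678)*(3068*(1/3376) - 629/848) = -20676855*(767/844 - 629/848)/7678 = -20676855/7678*29885/178928 = -617927811675/1373809184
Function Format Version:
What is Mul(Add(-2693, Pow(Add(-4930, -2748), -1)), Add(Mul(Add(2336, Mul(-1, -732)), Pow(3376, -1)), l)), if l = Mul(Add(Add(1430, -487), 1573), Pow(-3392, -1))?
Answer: Rational(-617927811675, 1373809184) ≈ -449.79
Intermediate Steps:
l = Rational(-629, 848) (l = Mul(Add(943, 1573), Rational(-1, 3392)) = Mul(2516, Rational(-1, 3392)) = Rational(-629, 848) ≈ -0.74174)
Mul(Add(-2693, Pow(Add(-4930, -2748), -1)), Add(Mul(Add(2336, Mul(-1, -732)), Pow(3376, -1)), l)) = Mul(Add(-2693, Pow(Add(-4930, -2748), -1)), Add(Mul(Add(2336, Mul(-1, -732)), Pow(3376, -1)), Rational(-629, 848))) = Mul(Add(-2693, Pow(-7678, -1)), Add(Mul(Add(2336, 732), Rational(1, 3376)), Rational(-629, 848))) = Mul(Add(-2693, Rational(-1, 7678)), Add(Mul(3068, Rational(1, 3376)), Rational(-629, 848))) = Mul(Rational(-20676855, 7678), Add(Rational(767, 844), Rational(-629, 848))) = Mul(Rational(-20676855, 7678), Rational(29885, 178928)) = Rational(-617927811675, 1373809184)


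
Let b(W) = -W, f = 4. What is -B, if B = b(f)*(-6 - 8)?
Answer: -56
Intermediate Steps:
B = 56 (B = (-1*4)*(-6 - 8) = -4*(-14) = 56)
-B = -1*56 = -56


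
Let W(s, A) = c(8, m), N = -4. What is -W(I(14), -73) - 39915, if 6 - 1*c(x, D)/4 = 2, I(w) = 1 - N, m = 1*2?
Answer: -39931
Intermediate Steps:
m = 2
I(w) = 5 (I(w) = 1 - 1*(-4) = 1 + 4 = 5)
c(x, D) = 16 (c(x, D) = 24 - 4*2 = 24 - 8 = 16)
W(s, A) = 16
-W(I(14), -73) - 39915 = -1*16 - 39915 = -16 - 39915 = -39931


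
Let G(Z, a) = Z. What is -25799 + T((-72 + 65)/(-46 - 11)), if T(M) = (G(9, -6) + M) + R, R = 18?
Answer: -1468997/57 ≈ -25772.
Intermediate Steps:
T(M) = 27 + M (T(M) = (9 + M) + 18 = 27 + M)
-25799 + T((-72 + 65)/(-46 - 11)) = -25799 + (27 + (-72 + 65)/(-46 - 11)) = -25799 + (27 - 7/(-57)) = -25799 + (27 - 7*(-1/57)) = -25799 + (27 + 7/57) = -25799 + 1546/57 = -1468997/57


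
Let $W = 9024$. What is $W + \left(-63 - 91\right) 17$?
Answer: $6406$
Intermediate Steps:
$W + \left(-63 - 91\right) 17 = 9024 + \left(-63 - 91\right) 17 = 9024 - 2618 = 6406$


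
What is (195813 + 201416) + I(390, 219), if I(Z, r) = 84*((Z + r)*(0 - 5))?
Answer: 141449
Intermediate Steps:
I(Z, r) = -420*Z - 420*r (I(Z, r) = 84*((Z + r)*(-5)) = 84*(-5*Z - 5*r) = -420*Z - 420*r)
(195813 + 201416) + I(390, 219) = (195813 + 201416) + (-420*390 - 420*219) = 397229 + (-163800 - 91980) = 397229 - 255780 = 141449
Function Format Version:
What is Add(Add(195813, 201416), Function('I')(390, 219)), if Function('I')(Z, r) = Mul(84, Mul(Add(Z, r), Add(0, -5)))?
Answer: 141449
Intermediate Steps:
Function('I')(Z, r) = Add(Mul(-420, Z), Mul(-420, r)) (Function('I')(Z, r) = Mul(84, Mul(Add(Z, r), -5)) = Mul(84, Add(Mul(-5, Z), Mul(-5, r))) = Add(Mul(-420, Z), Mul(-420, r)))
Add(Add(195813, 201416), Function('I')(390, 219)) = Add(Add(195813, 201416), Add(Mul(-420, 390), Mul(-420, 219))) = Add(397229, Add(-163800, -91980)) = Add(397229, -255780) = 141449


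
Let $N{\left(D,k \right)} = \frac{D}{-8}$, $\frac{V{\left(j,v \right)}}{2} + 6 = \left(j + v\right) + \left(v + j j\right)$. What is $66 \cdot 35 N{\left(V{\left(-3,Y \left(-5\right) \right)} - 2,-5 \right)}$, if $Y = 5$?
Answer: $\frac{58905}{2} \approx 29453.0$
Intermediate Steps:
$V{\left(j,v \right)} = -12 + 2 j + 2 j^{2} + 4 v$ ($V{\left(j,v \right)} = -12 + 2 \left(\left(j + v\right) + \left(v + j j\right)\right) = -12 + 2 \left(\left(j + v\right) + \left(v + j^{2}\right)\right) = -12 + 2 \left(j + j^{2} + 2 v\right) = -12 + \left(2 j + 2 j^{2} + 4 v\right) = -12 + 2 j + 2 j^{2} + 4 v$)
$N{\left(D,k \right)} = - \frac{D}{8}$ ($N{\left(D,k \right)} = D \left(- \frac{1}{8}\right) = - \frac{D}{8}$)
$66 \cdot 35 N{\left(V{\left(-3,Y \left(-5\right) \right)} - 2,-5 \right)} = 66 \cdot 35 \left(- \frac{\left(-12 + 2 \left(-3\right) + 2 \left(-3\right)^{2} + 4 \cdot 5 \left(-5\right)\right) - 2}{8}\right) = 2310 \left(- \frac{\left(-12 - 6 + 2 \cdot 9 + 4 \left(-25\right)\right) - 2}{8}\right) = 2310 \left(- \frac{\left(-12 - 6 + 18 - 100\right) - 2}{8}\right) = 2310 \left(- \frac{-100 - 2}{8}\right) = 2310 \left(\left(- \frac{1}{8}\right) \left(-102\right)\right) = 2310 \cdot \frac{51}{4} = \frac{58905}{2}$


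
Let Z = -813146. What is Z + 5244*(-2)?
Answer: -823634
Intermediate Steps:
Z + 5244*(-2) = -813146 + 5244*(-2) = -813146 - 10488 = -823634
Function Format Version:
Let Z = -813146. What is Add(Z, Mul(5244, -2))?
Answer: -823634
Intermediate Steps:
Add(Z, Mul(5244, -2)) = Add(-813146, Mul(5244, -2)) = Add(-813146, -10488) = -823634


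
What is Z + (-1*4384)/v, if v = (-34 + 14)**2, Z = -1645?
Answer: -41399/25 ≈ -1656.0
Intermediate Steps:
v = 400 (v = (-20)**2 = 400)
Z + (-1*4384)/v = -1645 - 1*4384/400 = -1645 - 4384*1/400 = -1645 - 274/25 = -41399/25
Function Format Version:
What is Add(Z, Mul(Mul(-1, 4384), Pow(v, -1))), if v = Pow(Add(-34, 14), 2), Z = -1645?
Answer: Rational(-41399, 25) ≈ -1656.0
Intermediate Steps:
v = 400 (v = Pow(-20, 2) = 400)
Add(Z, Mul(Mul(-1, 4384), Pow(v, -1))) = Add(-1645, Mul(Mul(-1, 4384), Pow(400, -1))) = Add(-1645, Mul(-4384, Rational(1, 400))) = Add(-1645, Rational(-274, 25)) = Rational(-41399, 25)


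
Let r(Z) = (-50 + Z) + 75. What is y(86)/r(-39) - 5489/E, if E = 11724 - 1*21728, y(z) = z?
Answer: -391749/70028 ≈ -5.5942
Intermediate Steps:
r(Z) = 25 + Z
E = -10004 (E = 11724 - 21728 = -10004)
y(86)/r(-39) - 5489/E = 86/(25 - 39) - 5489/(-10004) = 86/(-14) - 5489*(-1/10004) = 86*(-1/14) + 5489/10004 = -43/7 + 5489/10004 = -391749/70028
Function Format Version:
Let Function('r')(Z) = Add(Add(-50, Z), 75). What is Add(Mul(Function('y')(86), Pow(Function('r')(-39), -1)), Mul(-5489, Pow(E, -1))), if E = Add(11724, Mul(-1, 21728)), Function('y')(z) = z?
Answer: Rational(-391749, 70028) ≈ -5.5942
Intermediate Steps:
Function('r')(Z) = Add(25, Z)
E = -10004 (E = Add(11724, -21728) = -10004)
Add(Mul(Function('y')(86), Pow(Function('r')(-39), -1)), Mul(-5489, Pow(E, -1))) = Add(Mul(86, Pow(Add(25, -39), -1)), Mul(-5489, Pow(-10004, -1))) = Add(Mul(86, Pow(-14, -1)), Mul(-5489, Rational(-1, 10004))) = Add(Mul(86, Rational(-1, 14)), Rational(5489, 10004)) = Add(Rational(-43, 7), Rational(5489, 10004)) = Rational(-391749, 70028)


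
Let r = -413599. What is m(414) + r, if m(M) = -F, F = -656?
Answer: -412943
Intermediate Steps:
m(M) = 656 (m(M) = -1*(-656) = 656)
m(414) + r = 656 - 413599 = -412943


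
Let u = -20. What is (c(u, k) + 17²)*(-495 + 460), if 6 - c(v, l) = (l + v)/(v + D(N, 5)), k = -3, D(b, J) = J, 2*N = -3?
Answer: -30814/3 ≈ -10271.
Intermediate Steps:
N = -3/2 (N = (½)*(-3) = -3/2 ≈ -1.5000)
c(v, l) = 6 - (l + v)/(5 + v) (c(v, l) = 6 - (l + v)/(v + 5) = 6 - (l + v)/(5 + v))
(c(u, k) + 17²)*(-495 + 460) = ((30 - 1*(-3) + 5*(-20))/(5 - 20) + 17²)*(-495 + 460) = ((30 + 3 - 100)/(-15) + 289)*(-35) = (-1/15*(-67) + 289)*(-35) = (67/15 + 289)*(-35) = (4402/15)*(-35) = -30814/3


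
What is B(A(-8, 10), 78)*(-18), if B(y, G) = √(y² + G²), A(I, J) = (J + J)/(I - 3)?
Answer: -36*√184141/11 ≈ -1404.4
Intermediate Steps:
A(I, J) = 2*J/(-3 + I) (A(I, J) = (2*J)/(-3 + I) = 2*J/(-3 + I))
B(y, G) = √(G² + y²)
B(A(-8, 10), 78)*(-18) = √(78² + (2*10/(-3 - 8))²)*(-18) = √(6084 + (2*10/(-11))²)*(-18) = √(6084 + (2*10*(-1/11))²)*(-18) = √(6084 + (-20/11)²)*(-18) = √(6084 + 400/121)*(-18) = √(736564/121)*(-18) = (2*√184141/11)*(-18) = -36*√184141/11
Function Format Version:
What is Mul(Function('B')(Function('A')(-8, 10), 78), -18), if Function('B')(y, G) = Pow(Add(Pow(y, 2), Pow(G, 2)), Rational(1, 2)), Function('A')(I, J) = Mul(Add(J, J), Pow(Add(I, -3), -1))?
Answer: Mul(Rational(-36, 11), Pow(184141, Rational(1, 2))) ≈ -1404.4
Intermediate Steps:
Function('A')(I, J) = Mul(2, J, Pow(Add(-3, I), -1)) (Function('A')(I, J) = Mul(Mul(2, J), Pow(Add(-3, I), -1)) = Mul(2, J, Pow(Add(-3, I), -1)))
Function('B')(y, G) = Pow(Add(Pow(G, 2), Pow(y, 2)), Rational(1, 2))
Mul(Function('B')(Function('A')(-8, 10), 78), -18) = Mul(Pow(Add(Pow(78, 2), Pow(Mul(2, 10, Pow(Add(-3, -8), -1)), 2)), Rational(1, 2)), -18) = Mul(Pow(Add(6084, Pow(Mul(2, 10, Pow(-11, -1)), 2)), Rational(1, 2)), -18) = Mul(Pow(Add(6084, Pow(Mul(2, 10, Rational(-1, 11)), 2)), Rational(1, 2)), -18) = Mul(Pow(Add(6084, Pow(Rational(-20, 11), 2)), Rational(1, 2)), -18) = Mul(Pow(Add(6084, Rational(400, 121)), Rational(1, 2)), -18) = Mul(Pow(Rational(736564, 121), Rational(1, 2)), -18) = Mul(Mul(Rational(2, 11), Pow(184141, Rational(1, 2))), -18) = Mul(Rational(-36, 11), Pow(184141, Rational(1, 2)))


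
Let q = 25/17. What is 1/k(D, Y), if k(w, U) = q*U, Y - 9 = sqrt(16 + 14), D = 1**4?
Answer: 3/25 - sqrt(30)/75 ≈ 0.046970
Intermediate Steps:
q = 25/17 (q = 25*(1/17) = 25/17 ≈ 1.4706)
D = 1
Y = 9 + sqrt(30) (Y = 9 + sqrt(16 + 14) = 9 + sqrt(30) ≈ 14.477)
k(w, U) = 25*U/17
1/k(D, Y) = 1/(25*(9 + sqrt(30))/17) = 1/(225/17 + 25*sqrt(30)/17)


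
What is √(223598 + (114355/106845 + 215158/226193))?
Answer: √5223944574341819804167107/4833518217 ≈ 472.86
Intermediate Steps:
√(223598 + (114355/106845 + 215158/226193)) = √(223598 + (114355*(1/106845) + 215158*(1/226193))) = √(223598 + (22871/21369 + 215158/226193)) = √(223598 + 9770971405/4833518217) = √(1080774777256171/4833518217) = √5223944574341819804167107/4833518217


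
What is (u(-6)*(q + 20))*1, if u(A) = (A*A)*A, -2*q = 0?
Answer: -4320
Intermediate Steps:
q = 0 (q = -½*0 = 0)
u(A) = A³ (u(A) = A²*A = A³)
(u(-6)*(q + 20))*1 = ((-6)³*(0 + 20))*1 = -216*20*1 = -4320*1 = -4320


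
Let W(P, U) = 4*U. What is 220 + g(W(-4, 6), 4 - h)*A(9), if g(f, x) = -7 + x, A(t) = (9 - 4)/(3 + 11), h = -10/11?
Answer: 33765/154 ≈ 219.25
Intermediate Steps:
h = -10/11 (h = -10*1/11 = -10/11 ≈ -0.90909)
A(t) = 5/14
220 + g(W(-4, 6), 4 - h)*A(9) = 220 + (-7 + (4 - 1*(-10/11)))*(5/14) = 220 + (-7 + (4 + 10/11))*(5/14) = 220 + (-7 + 54/11)*(5/14) = 220 - 23/11*5/14 = 220 - 115/154 = 33765/154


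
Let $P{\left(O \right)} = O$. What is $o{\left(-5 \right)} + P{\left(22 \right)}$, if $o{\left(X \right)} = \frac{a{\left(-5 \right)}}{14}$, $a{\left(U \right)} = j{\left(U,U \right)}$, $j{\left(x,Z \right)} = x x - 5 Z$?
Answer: $\frac{179}{7} \approx 25.571$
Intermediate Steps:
$j{\left(x,Z \right)} = x^{2} - 5 Z$
$a{\left(U \right)} = U^{2} - 5 U$
$o{\left(X \right)} = \frac{25}{7}$ ($o{\left(X \right)} = \frac{\left(-5\right) \left(-5 - 5\right)}{14} = \left(-5\right) \left(-10\right) \frac{1}{14} = 50 \cdot \frac{1}{14} = \frac{25}{7}$)
$o{\left(-5 \right)} + P{\left(22 \right)} = \frac{25}{7} + 22 = \frac{179}{7}$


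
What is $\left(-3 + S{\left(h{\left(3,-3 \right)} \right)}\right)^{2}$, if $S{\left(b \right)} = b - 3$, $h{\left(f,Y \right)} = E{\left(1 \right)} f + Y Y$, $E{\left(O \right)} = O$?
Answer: $36$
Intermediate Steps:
$h{\left(f,Y \right)} = f + Y^{2}$ ($h{\left(f,Y \right)} = 1 f + Y Y = f + Y^{2}$)
$S{\left(b \right)} = -3 + b$
$\left(-3 + S{\left(h{\left(3,-3 \right)} \right)}\right)^{2} = \left(-3 + \left(-3 + \left(3 + \left(-3\right)^{2}\right)\right)\right)^{2} = \left(-3 + \left(-3 + \left(3 + 9\right)\right)\right)^{2} = \left(-3 + \left(-3 + 12\right)\right)^{2} = \left(-3 + 9\right)^{2} = 6^{2} = 36$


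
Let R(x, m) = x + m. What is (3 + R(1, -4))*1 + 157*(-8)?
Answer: -1256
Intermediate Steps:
R(x, m) = m + x
(3 + R(1, -4))*1 + 157*(-8) = (3 + (-4 + 1))*1 + 157*(-8) = (3 - 3)*1 - 1256 = 0*1 - 1256 = 0 - 1256 = -1256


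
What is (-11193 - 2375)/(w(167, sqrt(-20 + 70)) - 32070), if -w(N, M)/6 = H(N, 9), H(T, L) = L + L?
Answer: 6784/16089 ≈ 0.42165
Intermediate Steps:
H(T, L) = 2*L
w(N, M) = -108 (w(N, M) = -12*9 = -6*18 = -108)
(-11193 - 2375)/(w(167, sqrt(-20 + 70)) - 32070) = (-11193 - 2375)/(-108 - 32070) = -13568/(-32178) = -13568*(-1/32178) = 6784/16089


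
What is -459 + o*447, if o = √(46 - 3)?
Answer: -459 + 447*√43 ≈ 2472.2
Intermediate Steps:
o = √43 ≈ 6.5574
-459 + o*447 = -459 + √43*447 = -459 + 447*√43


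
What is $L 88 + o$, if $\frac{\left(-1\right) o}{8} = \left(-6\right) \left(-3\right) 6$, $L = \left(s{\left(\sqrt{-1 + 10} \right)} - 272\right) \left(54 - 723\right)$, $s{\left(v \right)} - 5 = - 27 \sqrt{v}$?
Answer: $15717960 + 1589544 \sqrt{3} \approx 1.8471 \cdot 10^{7}$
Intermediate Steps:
$s{\left(v \right)} = 5 - 27 \sqrt{v}$
$L = 178623 + 18063 \sqrt{3}$ ($L = \left(\left(5 - 27 \sqrt{\sqrt{-1 + 10}}\right) - 272\right) \left(54 - 723\right) = \left(\left(5 - 27 \sqrt{\sqrt{9}}\right) - 272\right) \left(-669\right) = \left(\left(5 - 27 \sqrt{3}\right) - 272\right) \left(-669\right) = \left(-267 - 27 \sqrt{3}\right) \left(-669\right) = 178623 + 18063 \sqrt{3} \approx 2.0991 \cdot 10^{5}$)
$o = -864$ ($o = - 8 \left(-6\right) \left(-3\right) 6 = - 8 \cdot 18 \cdot 6 = \left(-8\right) 108 = -864$)
$L 88 + o = \left(178623 + 18063 \sqrt{3}\right) 88 - 864 = \left(15718824 + 1589544 \sqrt{3}\right) - 864 = 15717960 + 1589544 \sqrt{3}$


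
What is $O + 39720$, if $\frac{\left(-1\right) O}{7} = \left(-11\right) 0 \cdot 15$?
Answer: $39720$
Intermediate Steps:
$O = 0$ ($O = - 7 \left(-11\right) 0 \cdot 15 = - 7 \cdot 0 \cdot 15 = \left(-7\right) 0 = 0$)
$O + 39720 = 0 + 39720 = 39720$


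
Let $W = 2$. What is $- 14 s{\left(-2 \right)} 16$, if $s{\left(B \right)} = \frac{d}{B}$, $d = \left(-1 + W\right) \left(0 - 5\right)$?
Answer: $-560$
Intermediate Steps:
$d = -5$ ($d = \left(-1 + 2\right) \left(0 - 5\right) = 1 \left(-5\right) = -5$)
$s{\left(B \right)} = - \frac{5}{B}$
$- 14 s{\left(-2 \right)} 16 = - 14 \left(- \frac{5}{-2}\right) 16 = - 14 \left(\left(-5\right) \left(- \frac{1}{2}\right)\right) 16 = \left(-14\right) \frac{5}{2} \cdot 16 = \left(-35\right) 16 = -560$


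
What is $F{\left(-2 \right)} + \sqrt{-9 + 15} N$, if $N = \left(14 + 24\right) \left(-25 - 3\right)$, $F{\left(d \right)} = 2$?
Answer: $2 - 1064 \sqrt{6} \approx -2604.3$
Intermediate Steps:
$N = -1064$ ($N = 38 \left(-28\right) = -1064$)
$F{\left(-2 \right)} + \sqrt{-9 + 15} N = 2 + \sqrt{-9 + 15} \left(-1064\right) = 2 + \sqrt{6} \left(-1064\right) = 2 - 1064 \sqrt{6}$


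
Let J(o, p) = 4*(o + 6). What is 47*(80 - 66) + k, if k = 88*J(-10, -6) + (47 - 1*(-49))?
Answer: -654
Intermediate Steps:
J(o, p) = 24 + 4*o (J(o, p) = 4*(6 + o) = 24 + 4*o)
k = -1312 (k = 88*(24 + 4*(-10)) + (47 - 1*(-49)) = 88*(24 - 40) + (47 + 49) = 88*(-16) + 96 = -1408 + 96 = -1312)
47*(80 - 66) + k = 47*(80 - 66) - 1312 = 47*14 - 1312 = 658 - 1312 = -654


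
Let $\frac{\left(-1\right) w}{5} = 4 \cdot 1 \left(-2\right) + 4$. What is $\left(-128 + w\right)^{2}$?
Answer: $11664$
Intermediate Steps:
$w = 20$ ($w = - 5 \left(4 \cdot 1 \left(-2\right) + 4\right) = - 5 \left(4 \left(-2\right) + 4\right) = - 5 \left(-8 + 4\right) = \left(-5\right) \left(-4\right) = 20$)
$\left(-128 + w\right)^{2} = \left(-128 + 20\right)^{2} = \left(-108\right)^{2} = 11664$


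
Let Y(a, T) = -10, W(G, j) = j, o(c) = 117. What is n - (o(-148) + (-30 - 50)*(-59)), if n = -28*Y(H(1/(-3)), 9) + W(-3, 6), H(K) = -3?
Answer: -4551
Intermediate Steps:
n = 286 (n = -28*(-10) + 6 = 280 + 6 = 286)
n - (o(-148) + (-30 - 50)*(-59)) = 286 - (117 + (-30 - 50)*(-59)) = 286 - (117 - 80*(-59)) = 286 - (117 + 4720) = 286 - 1*4837 = 286 - 4837 = -4551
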